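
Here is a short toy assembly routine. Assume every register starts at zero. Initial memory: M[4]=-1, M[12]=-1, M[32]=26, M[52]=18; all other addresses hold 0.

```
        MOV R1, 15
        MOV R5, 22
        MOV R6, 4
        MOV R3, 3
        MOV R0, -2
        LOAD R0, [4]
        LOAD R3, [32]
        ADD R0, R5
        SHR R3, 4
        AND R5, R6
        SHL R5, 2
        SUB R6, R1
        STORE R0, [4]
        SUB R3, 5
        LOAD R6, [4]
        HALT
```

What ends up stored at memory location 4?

after MOV R1, 15: R1=15
after MOV R5, 22: R5=22
after MOV R6, 4: R6=4
after MOV R3, 3: R3=3
after MOV R0, -2: R0=-2
after LOAD R0, [4]: R0=M[4]=-1
after LOAD R3, [32]: R3=M[32]=26
after ADD R0, R5: R0=(-1)+22=21
after SHR R3, 4: R3=26>>4=1
after AND R5, R6: R5=22&4=4
after SHL R5, 2: R5=4<<2=16
after SUB R6, R1: R6=4-15=-11
STORE R0, [4] → M[4]=21
after SUB R3, 5: R3=1-5=-4
after LOAD R6, [4]: R6=M[4]=21
halt.

21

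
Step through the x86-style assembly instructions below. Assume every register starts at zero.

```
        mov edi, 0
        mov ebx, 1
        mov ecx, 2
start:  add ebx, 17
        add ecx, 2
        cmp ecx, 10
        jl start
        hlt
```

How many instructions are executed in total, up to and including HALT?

20

edi=0
ebx=1
ecx=2
ebx=1+17=18
ecx=2+2=4
cmp ecx, 10  (cmp 4,10)
jl start: taken
ebx=18+17=35
ecx=4+2=6
cmp ecx, 10  (cmp 6,10)
jl start: taken
ebx=35+17=52
ecx=6+2=8
cmp ecx, 10  (cmp 8,10)
jl start: taken
ebx=52+17=69
ecx=8+2=10
cmp ecx, 10  (cmp 10,10)
jl start: not taken
halt.
Total executed instructions: 20.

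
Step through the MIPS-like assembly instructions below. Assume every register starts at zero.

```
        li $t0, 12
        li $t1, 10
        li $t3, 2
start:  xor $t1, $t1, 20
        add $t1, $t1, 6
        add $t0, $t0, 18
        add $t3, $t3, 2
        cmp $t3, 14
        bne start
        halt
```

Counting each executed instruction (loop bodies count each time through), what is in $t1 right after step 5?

$t0=12
$t1=10
$t3=2
$t1=10^20=30
$t1=30+6=36
After step 5: $t1 = 36.

36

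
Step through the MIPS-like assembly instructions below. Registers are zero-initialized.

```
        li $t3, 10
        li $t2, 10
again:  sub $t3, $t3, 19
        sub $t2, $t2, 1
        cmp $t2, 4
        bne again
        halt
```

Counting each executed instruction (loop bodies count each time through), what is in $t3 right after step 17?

-66

after li $t3, 10: $t3=10
after li $t2, 10: $t2=10
after sub $t3, $t3, 19: $t3=10-19=-9
after sub $t2, $t2, 1: $t2=10-1=9
cmp $t2, 4  (cmp 9,4)
bne again: taken
after sub $t3, $t3, 19: $t3=(-9)-19=-28
after sub $t2, $t2, 1: $t2=9-1=8
cmp $t2, 4  (cmp 8,4)
bne again: taken
after sub $t3, $t3, 19: $t3=(-28)-19=-47
after sub $t2, $t2, 1: $t2=8-1=7
cmp $t2, 4  (cmp 7,4)
bne again: taken
after sub $t3, $t3, 19: $t3=(-47)-19=-66
after sub $t2, $t2, 1: $t2=7-1=6
cmp $t2, 4  (cmp 6,4)
After step 17: $t3 = -66.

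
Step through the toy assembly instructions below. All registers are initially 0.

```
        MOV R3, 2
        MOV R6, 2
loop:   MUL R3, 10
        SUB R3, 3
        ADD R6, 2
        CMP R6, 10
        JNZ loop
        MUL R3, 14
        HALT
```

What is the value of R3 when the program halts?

233338

MOV R3, 2 → R3=2
MOV R6, 2 → R6=2
MUL R3, 10 → R3=2*10=20
SUB R3, 3 → R3=20-3=17
ADD R6, 2 → R6=2+2=4
CMP R6, 10  (cmp 4,10)
JNZ loop: taken
MUL R3, 10 → R3=17*10=170
SUB R3, 3 → R3=170-3=167
ADD R6, 2 → R6=4+2=6
CMP R6, 10  (cmp 6,10)
JNZ loop: taken
MUL R3, 10 → R3=167*10=1670
SUB R3, 3 → R3=1670-3=1667
ADD R6, 2 → R6=6+2=8
CMP R6, 10  (cmp 8,10)
JNZ loop: taken
MUL R3, 10 → R3=1667*10=16670
SUB R3, 3 → R3=16670-3=16667
ADD R6, 2 → R6=8+2=10
CMP R6, 10  (cmp 10,10)
JNZ loop: not taken
MUL R3, 14 → R3=16667*14=233338
halt.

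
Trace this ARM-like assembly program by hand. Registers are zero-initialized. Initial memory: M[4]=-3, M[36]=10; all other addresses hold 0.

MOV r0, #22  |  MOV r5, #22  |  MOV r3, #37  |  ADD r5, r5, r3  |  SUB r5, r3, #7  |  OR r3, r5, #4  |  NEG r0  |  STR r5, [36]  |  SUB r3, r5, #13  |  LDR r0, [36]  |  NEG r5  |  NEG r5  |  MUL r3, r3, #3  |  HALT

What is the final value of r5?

r0=22
r5=22
r3=37
r5=22+37=59
r5=37-7=30
r3=30|4=30
r0=-(22)=-22
STR r5, [36] → M[36]=30
r3=30-13=17
r0=M[36]=30
r5=-(30)=-30
r5=-(-30)=30
r3=17*3=51
halt.

30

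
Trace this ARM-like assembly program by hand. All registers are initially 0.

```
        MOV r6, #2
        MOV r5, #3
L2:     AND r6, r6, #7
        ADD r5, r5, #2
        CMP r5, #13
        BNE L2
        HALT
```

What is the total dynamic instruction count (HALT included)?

after MOV r6, #2: r6=2
after MOV r5, #3: r5=3
after AND r6, r6, #7: r6=2&7=2
after ADD r5, r5, #2: r5=3+2=5
CMP r5, #13  (cmp 5,13)
BNE L2: taken
after AND r6, r6, #7: r6=2&7=2
after ADD r5, r5, #2: r5=5+2=7
CMP r5, #13  (cmp 7,13)
BNE L2: taken
after AND r6, r6, #7: r6=2&7=2
after ADD r5, r5, #2: r5=7+2=9
CMP r5, #13  (cmp 9,13)
BNE L2: taken
after AND r6, r6, #7: r6=2&7=2
after ADD r5, r5, #2: r5=9+2=11
CMP r5, #13  (cmp 11,13)
BNE L2: taken
after AND r6, r6, #7: r6=2&7=2
after ADD r5, r5, #2: r5=11+2=13
CMP r5, #13  (cmp 13,13)
BNE L2: not taken
halt.
Total executed instructions: 23.

23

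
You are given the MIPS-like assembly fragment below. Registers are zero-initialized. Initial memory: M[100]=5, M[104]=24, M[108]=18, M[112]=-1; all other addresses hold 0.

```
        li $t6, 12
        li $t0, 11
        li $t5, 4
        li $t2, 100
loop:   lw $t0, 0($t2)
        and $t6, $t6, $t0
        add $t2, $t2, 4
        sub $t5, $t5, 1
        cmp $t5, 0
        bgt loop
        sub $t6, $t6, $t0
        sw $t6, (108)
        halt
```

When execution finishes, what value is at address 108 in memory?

li $t6, 12 → $t6=12
li $t0, 11 → $t0=11
li $t5, 4 → $t5=4
li $t2, 100 → $t2=100
lw $t0, 0($t2) → $t0=M[100]=5
and $t6, $t6, $t0 → $t6=12&5=4
add $t2, $t2, 4 → $t2=100+4=104
sub $t5, $t5, 1 → $t5=4-1=3
cmp $t5, 0  (cmp 3,0)
bgt loop: taken
lw $t0, 0($t2) → $t0=M[104]=24
and $t6, $t6, $t0 → $t6=4&24=0
add $t2, $t2, 4 → $t2=104+4=108
sub $t5, $t5, 1 → $t5=3-1=2
cmp $t5, 0  (cmp 2,0)
bgt loop: taken
lw $t0, 0($t2) → $t0=M[108]=18
and $t6, $t6, $t0 → $t6=0&18=0
add $t2, $t2, 4 → $t2=108+4=112
sub $t5, $t5, 1 → $t5=2-1=1
cmp $t5, 0  (cmp 1,0)
bgt loop: taken
lw $t0, 0($t2) → $t0=M[112]=-1
and $t6, $t6, $t0 → $t6=0&(-1)=0
add $t2, $t2, 4 → $t2=112+4=116
sub $t5, $t5, 1 → $t5=1-1=0
cmp $t5, 0  (cmp 0,0)
bgt loop: not taken
sub $t6, $t6, $t0 → $t6=0-(-1)=1
sw $t6, (108) → M[108]=1
halt.

1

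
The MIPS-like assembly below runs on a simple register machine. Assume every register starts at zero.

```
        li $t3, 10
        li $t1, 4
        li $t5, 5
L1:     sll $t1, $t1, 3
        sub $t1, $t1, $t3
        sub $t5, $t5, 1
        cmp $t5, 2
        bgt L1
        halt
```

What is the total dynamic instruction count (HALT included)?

li $t3, 10 → $t3=10
li $t1, 4 → $t1=4
li $t5, 5 → $t5=5
sll $t1, $t1, 3 → $t1=4<<3=32
sub $t1, $t1, $t3 → $t1=32-10=22
sub $t5, $t5, 1 → $t5=5-1=4
cmp $t5, 2  (cmp 4,2)
bgt L1: taken
sll $t1, $t1, 3 → $t1=22<<3=176
sub $t1, $t1, $t3 → $t1=176-10=166
sub $t5, $t5, 1 → $t5=4-1=3
cmp $t5, 2  (cmp 3,2)
bgt L1: taken
sll $t1, $t1, 3 → $t1=166<<3=1328
sub $t1, $t1, $t3 → $t1=1328-10=1318
sub $t5, $t5, 1 → $t5=3-1=2
cmp $t5, 2  (cmp 2,2)
bgt L1: not taken
halt.
Total executed instructions: 19.

19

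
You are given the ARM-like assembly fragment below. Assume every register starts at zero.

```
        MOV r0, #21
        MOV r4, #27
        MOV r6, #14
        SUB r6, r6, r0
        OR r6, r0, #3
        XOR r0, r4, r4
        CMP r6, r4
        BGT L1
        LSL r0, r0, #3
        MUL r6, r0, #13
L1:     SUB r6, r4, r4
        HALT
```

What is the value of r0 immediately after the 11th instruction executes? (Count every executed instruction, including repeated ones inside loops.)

after MOV r0, #21: r0=21
after MOV r4, #27: r4=27
after MOV r6, #14: r6=14
after SUB r6, r6, r0: r6=14-21=-7
after OR r6, r0, #3: r6=21|3=23
after XOR r0, r4, r4: r0=27^27=0
CMP r6, r4  (cmp 23,27)
BGT L1: not taken
after LSL r0, r0, #3: r0=0<<3=0
after MUL r6, r0, #13: r6=0*13=0
after SUB r6, r4, r4: r6=27-27=0
After step 11: r0 = 0.

0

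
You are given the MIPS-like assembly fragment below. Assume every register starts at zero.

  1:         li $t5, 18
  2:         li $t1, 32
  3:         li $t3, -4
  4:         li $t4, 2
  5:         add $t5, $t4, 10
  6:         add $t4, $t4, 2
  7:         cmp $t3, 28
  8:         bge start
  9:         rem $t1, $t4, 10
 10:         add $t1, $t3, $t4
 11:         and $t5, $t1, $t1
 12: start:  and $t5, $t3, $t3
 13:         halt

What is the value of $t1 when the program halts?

0

$t5=18
$t1=32
$t3=-4
$t4=2
$t5=2+10=12
$t4=2+2=4
cmp $t3, 28  (cmp -4,28)
bge start: not taken
$t1=4%10=4
$t1=(-4)+4=0
$t5=0&0=0
$t5=(-4)&(-4)=-4
halt.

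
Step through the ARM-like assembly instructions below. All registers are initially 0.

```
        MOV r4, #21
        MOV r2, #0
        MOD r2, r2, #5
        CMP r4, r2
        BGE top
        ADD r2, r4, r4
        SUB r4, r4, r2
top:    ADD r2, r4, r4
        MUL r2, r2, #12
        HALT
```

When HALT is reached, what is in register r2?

504

r4=21
r2=0
r2=0%5=0
CMP r4, r2  (cmp 21,0)
BGE top: taken
r2=21+21=42
r2=42*12=504
halt.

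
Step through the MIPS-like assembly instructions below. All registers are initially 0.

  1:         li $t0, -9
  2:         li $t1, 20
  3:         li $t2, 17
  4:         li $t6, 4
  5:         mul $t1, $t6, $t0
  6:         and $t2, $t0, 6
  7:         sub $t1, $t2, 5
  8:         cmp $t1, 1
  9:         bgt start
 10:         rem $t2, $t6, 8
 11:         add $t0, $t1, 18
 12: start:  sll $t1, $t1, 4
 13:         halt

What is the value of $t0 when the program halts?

$t0=-9
$t1=20
$t2=17
$t6=4
$t1=4*(-9)=-36
$t2=(-9)&6=6
$t1=6-5=1
cmp $t1, 1  (cmp 1,1)
bgt start: not taken
$t2=4%8=4
$t0=1+18=19
$t1=1<<4=16
halt.

19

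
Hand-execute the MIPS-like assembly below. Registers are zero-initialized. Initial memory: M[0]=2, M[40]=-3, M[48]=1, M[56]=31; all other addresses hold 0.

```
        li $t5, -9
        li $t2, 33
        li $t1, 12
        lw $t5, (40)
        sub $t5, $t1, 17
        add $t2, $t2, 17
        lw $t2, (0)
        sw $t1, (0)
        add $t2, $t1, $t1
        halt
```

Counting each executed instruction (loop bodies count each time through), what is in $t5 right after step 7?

li $t5, -9 → $t5=-9
li $t2, 33 → $t2=33
li $t1, 12 → $t1=12
lw $t5, (40) → $t5=M[40]=-3
sub $t5, $t1, 17 → $t5=12-17=-5
add $t2, $t2, 17 → $t2=33+17=50
lw $t2, (0) → $t2=M[0]=2
After step 7: $t5 = -5.

-5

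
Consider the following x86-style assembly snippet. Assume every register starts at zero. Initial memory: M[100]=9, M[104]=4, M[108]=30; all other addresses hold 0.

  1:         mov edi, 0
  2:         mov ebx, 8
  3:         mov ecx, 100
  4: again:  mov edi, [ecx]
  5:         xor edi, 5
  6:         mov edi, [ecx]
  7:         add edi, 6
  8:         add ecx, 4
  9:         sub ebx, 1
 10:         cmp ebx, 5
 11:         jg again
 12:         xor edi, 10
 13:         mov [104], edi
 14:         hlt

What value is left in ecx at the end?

after mov edi, 0: edi=0
after mov ebx, 8: ebx=8
after mov ecx, 100: ecx=100
after mov edi, [ecx]: edi=M[100]=9
after xor edi, 5: edi=9^5=12
after mov edi, [ecx]: edi=M[100]=9
after add edi, 6: edi=9+6=15
after add ecx, 4: ecx=100+4=104
after sub ebx, 1: ebx=8-1=7
cmp ebx, 5  (cmp 7,5)
jg again: taken
after mov edi, [ecx]: edi=M[104]=4
after xor edi, 5: edi=4^5=1
after mov edi, [ecx]: edi=M[104]=4
after add edi, 6: edi=4+6=10
after add ecx, 4: ecx=104+4=108
after sub ebx, 1: ebx=7-1=6
cmp ebx, 5  (cmp 6,5)
jg again: taken
after mov edi, [ecx]: edi=M[108]=30
after xor edi, 5: edi=30^5=27
after mov edi, [ecx]: edi=M[108]=30
after add edi, 6: edi=30+6=36
after add ecx, 4: ecx=108+4=112
after sub ebx, 1: ebx=6-1=5
cmp ebx, 5  (cmp 5,5)
jg again: not taken
after xor edi, 10: edi=36^10=46
mov [104], edi → M[104]=46
halt.

112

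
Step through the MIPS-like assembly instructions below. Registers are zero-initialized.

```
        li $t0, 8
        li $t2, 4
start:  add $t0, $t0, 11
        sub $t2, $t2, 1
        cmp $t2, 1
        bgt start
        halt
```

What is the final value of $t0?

41

$t0=8
$t2=4
$t0=8+11=19
$t2=4-1=3
cmp $t2, 1  (cmp 3,1)
bgt start: taken
$t0=19+11=30
$t2=3-1=2
cmp $t2, 1  (cmp 2,1)
bgt start: taken
$t0=30+11=41
$t2=2-1=1
cmp $t2, 1  (cmp 1,1)
bgt start: not taken
halt.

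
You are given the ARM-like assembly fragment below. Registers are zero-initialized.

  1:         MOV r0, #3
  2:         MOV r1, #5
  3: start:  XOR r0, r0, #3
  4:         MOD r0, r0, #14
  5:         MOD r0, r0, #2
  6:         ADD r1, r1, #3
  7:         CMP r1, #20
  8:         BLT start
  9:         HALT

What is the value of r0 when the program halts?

MOV r0, #3 → r0=3
MOV r1, #5 → r1=5
XOR r0, r0, #3 → r0=3^3=0
MOD r0, r0, #14 → r0=0%14=0
MOD r0, r0, #2 → r0=0%2=0
ADD r1, r1, #3 → r1=5+3=8
CMP r1, #20  (cmp 8,20)
BLT start: taken
XOR r0, r0, #3 → r0=0^3=3
MOD r0, r0, #14 → r0=3%14=3
MOD r0, r0, #2 → r0=3%2=1
ADD r1, r1, #3 → r1=8+3=11
CMP r1, #20  (cmp 11,20)
BLT start: taken
XOR r0, r0, #3 → r0=1^3=2
MOD r0, r0, #14 → r0=2%14=2
MOD r0, r0, #2 → r0=2%2=0
ADD r1, r1, #3 → r1=11+3=14
CMP r1, #20  (cmp 14,20)
BLT start: taken
XOR r0, r0, #3 → r0=0^3=3
MOD r0, r0, #14 → r0=3%14=3
MOD r0, r0, #2 → r0=3%2=1
ADD r1, r1, #3 → r1=14+3=17
CMP r1, #20  (cmp 17,20)
BLT start: taken
XOR r0, r0, #3 → r0=1^3=2
MOD r0, r0, #14 → r0=2%14=2
MOD r0, r0, #2 → r0=2%2=0
ADD r1, r1, #3 → r1=17+3=20
CMP r1, #20  (cmp 20,20)
BLT start: not taken
halt.

0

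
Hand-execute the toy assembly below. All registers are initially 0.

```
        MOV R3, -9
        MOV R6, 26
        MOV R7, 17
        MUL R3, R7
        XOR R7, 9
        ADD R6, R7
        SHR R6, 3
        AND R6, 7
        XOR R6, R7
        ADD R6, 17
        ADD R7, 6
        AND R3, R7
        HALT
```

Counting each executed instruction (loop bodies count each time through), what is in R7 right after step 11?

30

MOV R3, -9 → R3=-9
MOV R6, 26 → R6=26
MOV R7, 17 → R7=17
MUL R3, R7 → R3=(-9)*17=-153
XOR R7, 9 → R7=17^9=24
ADD R6, R7 → R6=26+24=50
SHR R6, 3 → R6=50>>3=6
AND R6, 7 → R6=6&7=6
XOR R6, R7 → R6=6^24=30
ADD R6, 17 → R6=30+17=47
ADD R7, 6 → R7=24+6=30
After step 11: R7 = 30.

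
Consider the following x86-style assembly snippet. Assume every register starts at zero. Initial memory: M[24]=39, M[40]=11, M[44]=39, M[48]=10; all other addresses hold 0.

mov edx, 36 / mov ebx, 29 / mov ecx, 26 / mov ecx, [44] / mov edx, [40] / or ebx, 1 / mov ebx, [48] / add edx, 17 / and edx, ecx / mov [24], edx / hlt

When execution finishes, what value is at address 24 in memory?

4

after mov edx, 36: edx=36
after mov ebx, 29: ebx=29
after mov ecx, 26: ecx=26
after mov ecx, [44]: ecx=M[44]=39
after mov edx, [40]: edx=M[40]=11
after or ebx, 1: ebx=29|1=29
after mov ebx, [48]: ebx=M[48]=10
after add edx, 17: edx=11+17=28
after and edx, ecx: edx=28&39=4
mov [24], edx → M[24]=4
halt.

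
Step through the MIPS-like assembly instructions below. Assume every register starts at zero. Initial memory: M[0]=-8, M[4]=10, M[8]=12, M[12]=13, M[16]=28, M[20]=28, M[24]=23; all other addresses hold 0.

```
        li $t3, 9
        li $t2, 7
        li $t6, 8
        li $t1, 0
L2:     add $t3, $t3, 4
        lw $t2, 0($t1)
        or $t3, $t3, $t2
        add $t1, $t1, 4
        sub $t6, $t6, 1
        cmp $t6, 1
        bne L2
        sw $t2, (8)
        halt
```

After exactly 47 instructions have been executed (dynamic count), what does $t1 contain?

li $t3, 9 → $t3=9
li $t2, 7 → $t2=7
li $t6, 8 → $t6=8
li $t1, 0 → $t1=0
add $t3, $t3, 4 → $t3=9+4=13
lw $t2, 0($t1) → $t2=M[0]=-8
or $t3, $t3, $t2 → $t3=13|(-8)=-3
add $t1, $t1, 4 → $t1=0+4=4
sub $t6, $t6, 1 → $t6=8-1=7
cmp $t6, 1  (cmp 7,1)
bne L2: taken
add $t3, $t3, 4 → $t3=(-3)+4=1
lw $t2, 0($t1) → $t2=M[4]=10
or $t3, $t3, $t2 → $t3=1|10=11
add $t1, $t1, 4 → $t1=4+4=8
sub $t6, $t6, 1 → $t6=7-1=6
cmp $t6, 1  (cmp 6,1)
bne L2: taken
add $t3, $t3, 4 → $t3=11+4=15
lw $t2, 0($t1) → $t2=M[8]=12
or $t3, $t3, $t2 → $t3=15|12=15
add $t1, $t1, 4 → $t1=8+4=12
sub $t6, $t6, 1 → $t6=6-1=5
cmp $t6, 1  (cmp 5,1)
bne L2: taken
add $t3, $t3, 4 → $t3=15+4=19
lw $t2, 0($t1) → $t2=M[12]=13
or $t3, $t3, $t2 → $t3=19|13=31
add $t1, $t1, 4 → $t1=12+4=16
sub $t6, $t6, 1 → $t6=5-1=4
cmp $t6, 1  (cmp 4,1)
bne L2: taken
add $t3, $t3, 4 → $t3=31+4=35
lw $t2, 0($t1) → $t2=M[16]=28
or $t3, $t3, $t2 → $t3=35|28=63
add $t1, $t1, 4 → $t1=16+4=20
sub $t6, $t6, 1 → $t6=4-1=3
cmp $t6, 1  (cmp 3,1)
bne L2: taken
add $t3, $t3, 4 → $t3=63+4=67
lw $t2, 0($t1) → $t2=M[20]=28
or $t3, $t3, $t2 → $t3=67|28=95
add $t1, $t1, 4 → $t1=20+4=24
sub $t6, $t6, 1 → $t6=3-1=2
cmp $t6, 1  (cmp 2,1)
bne L2: taken
add $t3, $t3, 4 → $t3=95+4=99
After step 47: $t1 = 24.

24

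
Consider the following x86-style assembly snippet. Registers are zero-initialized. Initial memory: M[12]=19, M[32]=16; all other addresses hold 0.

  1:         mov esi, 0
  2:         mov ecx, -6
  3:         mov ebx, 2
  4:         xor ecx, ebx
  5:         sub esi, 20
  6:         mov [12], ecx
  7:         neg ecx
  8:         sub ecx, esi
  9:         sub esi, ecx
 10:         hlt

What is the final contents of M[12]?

-8

mov esi, 0 → esi=0
mov ecx, -6 → ecx=-6
mov ebx, 2 → ebx=2
xor ecx, ebx → ecx=(-6)^2=-8
sub esi, 20 → esi=0-20=-20
mov [12], ecx → M[12]=-8
neg ecx → ecx=-(-8)=8
sub ecx, esi → ecx=8-(-20)=28
sub esi, ecx → esi=(-20)-28=-48
halt.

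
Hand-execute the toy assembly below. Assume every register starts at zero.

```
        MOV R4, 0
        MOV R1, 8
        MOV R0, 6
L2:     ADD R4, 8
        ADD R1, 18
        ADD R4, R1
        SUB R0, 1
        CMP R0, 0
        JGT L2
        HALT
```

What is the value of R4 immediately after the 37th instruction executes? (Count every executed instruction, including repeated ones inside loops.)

474

MOV R4, 0 → R4=0
MOV R1, 8 → R1=8
MOV R0, 6 → R0=6
ADD R4, 8 → R4=0+8=8
ADD R1, 18 → R1=8+18=26
ADD R4, R1 → R4=8+26=34
SUB R0, 1 → R0=6-1=5
CMP R0, 0  (cmp 5,0)
JGT L2: taken
ADD R4, 8 → R4=34+8=42
ADD R1, 18 → R1=26+18=44
ADD R4, R1 → R4=42+44=86
SUB R0, 1 → R0=5-1=4
CMP R0, 0  (cmp 4,0)
JGT L2: taken
ADD R4, 8 → R4=86+8=94
ADD R1, 18 → R1=44+18=62
ADD R4, R1 → R4=94+62=156
SUB R0, 1 → R0=4-1=3
CMP R0, 0  (cmp 3,0)
JGT L2: taken
ADD R4, 8 → R4=156+8=164
ADD R1, 18 → R1=62+18=80
ADD R4, R1 → R4=164+80=244
SUB R0, 1 → R0=3-1=2
CMP R0, 0  (cmp 2,0)
JGT L2: taken
ADD R4, 8 → R4=244+8=252
ADD R1, 18 → R1=80+18=98
ADD R4, R1 → R4=252+98=350
SUB R0, 1 → R0=2-1=1
CMP R0, 0  (cmp 1,0)
JGT L2: taken
ADD R4, 8 → R4=350+8=358
ADD R1, 18 → R1=98+18=116
ADD R4, R1 → R4=358+116=474
SUB R0, 1 → R0=1-1=0
After step 37: R4 = 474.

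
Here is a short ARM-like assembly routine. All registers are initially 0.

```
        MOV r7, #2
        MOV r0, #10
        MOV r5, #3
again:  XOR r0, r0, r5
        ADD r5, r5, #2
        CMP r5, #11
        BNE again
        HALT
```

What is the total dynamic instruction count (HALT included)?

MOV r7, #2 → r7=2
MOV r0, #10 → r0=10
MOV r5, #3 → r5=3
XOR r0, r0, r5 → r0=10^3=9
ADD r5, r5, #2 → r5=3+2=5
CMP r5, #11  (cmp 5,11)
BNE again: taken
XOR r0, r0, r5 → r0=9^5=12
ADD r5, r5, #2 → r5=5+2=7
CMP r5, #11  (cmp 7,11)
BNE again: taken
XOR r0, r0, r5 → r0=12^7=11
ADD r5, r5, #2 → r5=7+2=9
CMP r5, #11  (cmp 9,11)
BNE again: taken
XOR r0, r0, r5 → r0=11^9=2
ADD r5, r5, #2 → r5=9+2=11
CMP r5, #11  (cmp 11,11)
BNE again: not taken
halt.
Total executed instructions: 20.

20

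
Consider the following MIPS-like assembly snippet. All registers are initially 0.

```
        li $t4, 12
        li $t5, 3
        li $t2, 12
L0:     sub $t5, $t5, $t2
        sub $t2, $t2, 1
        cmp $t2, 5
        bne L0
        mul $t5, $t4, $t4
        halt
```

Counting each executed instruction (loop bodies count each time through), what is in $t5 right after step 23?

li $t4, 12 → $t4=12
li $t5, 3 → $t5=3
li $t2, 12 → $t2=12
sub $t5, $t5, $t2 → $t5=3-12=-9
sub $t2, $t2, 1 → $t2=12-1=11
cmp $t2, 5  (cmp 11,5)
bne L0: taken
sub $t5, $t5, $t2 → $t5=(-9)-11=-20
sub $t2, $t2, 1 → $t2=11-1=10
cmp $t2, 5  (cmp 10,5)
bne L0: taken
sub $t5, $t5, $t2 → $t5=(-20)-10=-30
sub $t2, $t2, 1 → $t2=10-1=9
cmp $t2, 5  (cmp 9,5)
bne L0: taken
sub $t5, $t5, $t2 → $t5=(-30)-9=-39
sub $t2, $t2, 1 → $t2=9-1=8
cmp $t2, 5  (cmp 8,5)
bne L0: taken
sub $t5, $t5, $t2 → $t5=(-39)-8=-47
sub $t2, $t2, 1 → $t2=8-1=7
cmp $t2, 5  (cmp 7,5)
bne L0: taken
After step 23: $t5 = -47.

-47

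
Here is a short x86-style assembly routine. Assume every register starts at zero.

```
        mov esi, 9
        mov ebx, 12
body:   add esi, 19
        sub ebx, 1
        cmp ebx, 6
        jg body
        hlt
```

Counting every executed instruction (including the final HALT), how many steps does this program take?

27

esi=9
ebx=12
esi=9+19=28
ebx=12-1=11
cmp ebx, 6  (cmp 11,6)
jg body: taken
esi=28+19=47
ebx=11-1=10
cmp ebx, 6  (cmp 10,6)
jg body: taken
esi=47+19=66
ebx=10-1=9
cmp ebx, 6  (cmp 9,6)
jg body: taken
esi=66+19=85
ebx=9-1=8
cmp ebx, 6  (cmp 8,6)
jg body: taken
esi=85+19=104
ebx=8-1=7
cmp ebx, 6  (cmp 7,6)
jg body: taken
esi=104+19=123
ebx=7-1=6
cmp ebx, 6  (cmp 6,6)
jg body: not taken
halt.
Total executed instructions: 27.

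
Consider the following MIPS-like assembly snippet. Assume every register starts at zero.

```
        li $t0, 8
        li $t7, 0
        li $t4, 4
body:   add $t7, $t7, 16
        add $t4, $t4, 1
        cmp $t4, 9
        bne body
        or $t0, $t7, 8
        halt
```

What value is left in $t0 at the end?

li $t0, 8 → $t0=8
li $t7, 0 → $t7=0
li $t4, 4 → $t4=4
add $t7, $t7, 16 → $t7=0+16=16
add $t4, $t4, 1 → $t4=4+1=5
cmp $t4, 9  (cmp 5,9)
bne body: taken
add $t7, $t7, 16 → $t7=16+16=32
add $t4, $t4, 1 → $t4=5+1=6
cmp $t4, 9  (cmp 6,9)
bne body: taken
add $t7, $t7, 16 → $t7=32+16=48
add $t4, $t4, 1 → $t4=6+1=7
cmp $t4, 9  (cmp 7,9)
bne body: taken
add $t7, $t7, 16 → $t7=48+16=64
add $t4, $t4, 1 → $t4=7+1=8
cmp $t4, 9  (cmp 8,9)
bne body: taken
add $t7, $t7, 16 → $t7=64+16=80
add $t4, $t4, 1 → $t4=8+1=9
cmp $t4, 9  (cmp 9,9)
bne body: not taken
or $t0, $t7, 8 → $t0=80|8=88
halt.

88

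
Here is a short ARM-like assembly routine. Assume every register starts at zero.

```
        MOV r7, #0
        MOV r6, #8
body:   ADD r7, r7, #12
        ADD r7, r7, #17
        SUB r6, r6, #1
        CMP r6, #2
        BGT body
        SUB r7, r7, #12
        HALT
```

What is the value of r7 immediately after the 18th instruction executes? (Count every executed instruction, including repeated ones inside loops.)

after MOV r7, #0: r7=0
after MOV r6, #8: r6=8
after ADD r7, r7, #12: r7=0+12=12
after ADD r7, r7, #17: r7=12+17=29
after SUB r6, r6, #1: r6=8-1=7
CMP r6, #2  (cmp 7,2)
BGT body: taken
after ADD r7, r7, #12: r7=29+12=41
after ADD r7, r7, #17: r7=41+17=58
after SUB r6, r6, #1: r6=7-1=6
CMP r6, #2  (cmp 6,2)
BGT body: taken
after ADD r7, r7, #12: r7=58+12=70
after ADD r7, r7, #17: r7=70+17=87
after SUB r6, r6, #1: r6=6-1=5
CMP r6, #2  (cmp 5,2)
BGT body: taken
after ADD r7, r7, #12: r7=87+12=99
After step 18: r7 = 99.

99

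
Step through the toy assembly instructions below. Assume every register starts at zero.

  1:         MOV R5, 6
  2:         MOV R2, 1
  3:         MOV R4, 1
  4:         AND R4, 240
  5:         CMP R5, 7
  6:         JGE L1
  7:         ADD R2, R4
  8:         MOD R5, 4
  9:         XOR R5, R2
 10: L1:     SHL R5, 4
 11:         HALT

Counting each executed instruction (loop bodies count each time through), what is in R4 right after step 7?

MOV R5, 6 → R5=6
MOV R2, 1 → R2=1
MOV R4, 1 → R4=1
AND R4, 240 → R4=1&240=0
CMP R5, 7  (cmp 6,7)
JGE L1: not taken
ADD R2, R4 → R2=1+0=1
After step 7: R4 = 0.

0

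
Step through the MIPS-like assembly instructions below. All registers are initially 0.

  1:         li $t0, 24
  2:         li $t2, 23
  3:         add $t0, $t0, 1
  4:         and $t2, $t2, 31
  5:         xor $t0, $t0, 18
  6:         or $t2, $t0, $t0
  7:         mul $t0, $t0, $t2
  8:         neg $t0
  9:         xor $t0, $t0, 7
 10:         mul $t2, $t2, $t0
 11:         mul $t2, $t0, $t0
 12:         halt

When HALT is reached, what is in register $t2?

16384

li $t0, 24 → $t0=24
li $t2, 23 → $t2=23
add $t0, $t0, 1 → $t0=24+1=25
and $t2, $t2, 31 → $t2=23&31=23
xor $t0, $t0, 18 → $t0=25^18=11
or $t2, $t0, $t0 → $t2=11|11=11
mul $t0, $t0, $t2 → $t0=11*11=121
neg $t0 → $t0=-(121)=-121
xor $t0, $t0, 7 → $t0=(-121)^7=-128
mul $t2, $t2, $t0 → $t2=11*(-128)=-1408
mul $t2, $t0, $t0 → $t2=(-128)*(-128)=16384
halt.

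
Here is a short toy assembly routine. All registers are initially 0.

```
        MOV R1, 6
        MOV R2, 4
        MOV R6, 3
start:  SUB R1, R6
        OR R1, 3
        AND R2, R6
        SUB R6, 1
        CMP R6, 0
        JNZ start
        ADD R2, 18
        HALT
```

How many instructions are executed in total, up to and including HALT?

MOV R1, 6 → R1=6
MOV R2, 4 → R2=4
MOV R6, 3 → R6=3
SUB R1, R6 → R1=6-3=3
OR R1, 3 → R1=3|3=3
AND R2, R6 → R2=4&3=0
SUB R6, 1 → R6=3-1=2
CMP R6, 0  (cmp 2,0)
JNZ start: taken
SUB R1, R6 → R1=3-2=1
OR R1, 3 → R1=1|3=3
AND R2, R6 → R2=0&2=0
SUB R6, 1 → R6=2-1=1
CMP R6, 0  (cmp 1,0)
JNZ start: taken
SUB R1, R6 → R1=3-1=2
OR R1, 3 → R1=2|3=3
AND R2, R6 → R2=0&1=0
SUB R6, 1 → R6=1-1=0
CMP R6, 0  (cmp 0,0)
JNZ start: not taken
ADD R2, 18 → R2=0+18=18
halt.
Total executed instructions: 23.

23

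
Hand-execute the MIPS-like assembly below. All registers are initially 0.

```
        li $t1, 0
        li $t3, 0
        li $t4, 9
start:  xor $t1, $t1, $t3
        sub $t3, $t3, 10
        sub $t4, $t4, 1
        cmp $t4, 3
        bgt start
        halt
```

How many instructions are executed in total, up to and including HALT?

34

li $t1, 0 → $t1=0
li $t3, 0 → $t3=0
li $t4, 9 → $t4=9
xor $t1, $t1, $t3 → $t1=0^0=0
sub $t3, $t3, 10 → $t3=0-10=-10
sub $t4, $t4, 1 → $t4=9-1=8
cmp $t4, 3  (cmp 8,3)
bgt start: taken
xor $t1, $t1, $t3 → $t1=0^(-10)=-10
sub $t3, $t3, 10 → $t3=(-10)-10=-20
sub $t4, $t4, 1 → $t4=8-1=7
cmp $t4, 3  (cmp 7,3)
bgt start: taken
xor $t1, $t1, $t3 → $t1=(-10)^(-20)=26
sub $t3, $t3, 10 → $t3=(-20)-10=-30
sub $t4, $t4, 1 → $t4=7-1=6
cmp $t4, 3  (cmp 6,3)
bgt start: taken
xor $t1, $t1, $t3 → $t1=26^(-30)=-8
sub $t3, $t3, 10 → $t3=(-30)-10=-40
sub $t4, $t4, 1 → $t4=6-1=5
cmp $t4, 3  (cmp 5,3)
bgt start: taken
xor $t1, $t1, $t3 → $t1=(-8)^(-40)=32
sub $t3, $t3, 10 → $t3=(-40)-10=-50
sub $t4, $t4, 1 → $t4=5-1=4
cmp $t4, 3  (cmp 4,3)
bgt start: taken
xor $t1, $t1, $t3 → $t1=32^(-50)=-18
sub $t3, $t3, 10 → $t3=(-50)-10=-60
sub $t4, $t4, 1 → $t4=4-1=3
cmp $t4, 3  (cmp 3,3)
bgt start: not taken
halt.
Total executed instructions: 34.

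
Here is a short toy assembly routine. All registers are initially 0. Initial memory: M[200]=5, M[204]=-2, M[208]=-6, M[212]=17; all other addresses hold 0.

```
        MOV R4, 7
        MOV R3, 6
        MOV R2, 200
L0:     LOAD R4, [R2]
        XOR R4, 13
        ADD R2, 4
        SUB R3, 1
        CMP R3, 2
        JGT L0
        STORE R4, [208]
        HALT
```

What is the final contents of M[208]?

28

R4=7
R3=6
R2=200
R4=M[200]=5
R4=5^13=8
R2=200+4=204
R3=6-1=5
CMP R3, 2  (cmp 5,2)
JGT L0: taken
R4=M[204]=-2
R4=(-2)^13=-13
R2=204+4=208
R3=5-1=4
CMP R3, 2  (cmp 4,2)
JGT L0: taken
R4=M[208]=-6
R4=(-6)^13=-9
R2=208+4=212
R3=4-1=3
CMP R3, 2  (cmp 3,2)
JGT L0: taken
R4=M[212]=17
R4=17^13=28
R2=212+4=216
R3=3-1=2
CMP R3, 2  (cmp 2,2)
JGT L0: not taken
STORE R4, [208] → M[208]=28
halt.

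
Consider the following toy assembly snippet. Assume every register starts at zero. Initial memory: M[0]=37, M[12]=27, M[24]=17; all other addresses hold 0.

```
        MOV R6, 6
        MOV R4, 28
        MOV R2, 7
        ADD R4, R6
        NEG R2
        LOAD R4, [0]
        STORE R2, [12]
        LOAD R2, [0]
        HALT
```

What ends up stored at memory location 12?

after MOV R6, 6: R6=6
after MOV R4, 28: R4=28
after MOV R2, 7: R2=7
after ADD R4, R6: R4=28+6=34
after NEG R2: R2=-(7)=-7
after LOAD R4, [0]: R4=M[0]=37
STORE R2, [12] → M[12]=-7
after LOAD R2, [0]: R2=M[0]=37
halt.

-7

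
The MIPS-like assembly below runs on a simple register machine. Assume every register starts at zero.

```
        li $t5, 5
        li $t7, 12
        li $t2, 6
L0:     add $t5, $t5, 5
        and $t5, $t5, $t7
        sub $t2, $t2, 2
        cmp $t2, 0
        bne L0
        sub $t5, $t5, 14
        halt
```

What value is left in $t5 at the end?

-14

li $t5, 5 → $t5=5
li $t7, 12 → $t7=12
li $t2, 6 → $t2=6
add $t5, $t5, 5 → $t5=5+5=10
and $t5, $t5, $t7 → $t5=10&12=8
sub $t2, $t2, 2 → $t2=6-2=4
cmp $t2, 0  (cmp 4,0)
bne L0: taken
add $t5, $t5, 5 → $t5=8+5=13
and $t5, $t5, $t7 → $t5=13&12=12
sub $t2, $t2, 2 → $t2=4-2=2
cmp $t2, 0  (cmp 2,0)
bne L0: taken
add $t5, $t5, 5 → $t5=12+5=17
and $t5, $t5, $t7 → $t5=17&12=0
sub $t2, $t2, 2 → $t2=2-2=0
cmp $t2, 0  (cmp 0,0)
bne L0: not taken
sub $t5, $t5, 14 → $t5=0-14=-14
halt.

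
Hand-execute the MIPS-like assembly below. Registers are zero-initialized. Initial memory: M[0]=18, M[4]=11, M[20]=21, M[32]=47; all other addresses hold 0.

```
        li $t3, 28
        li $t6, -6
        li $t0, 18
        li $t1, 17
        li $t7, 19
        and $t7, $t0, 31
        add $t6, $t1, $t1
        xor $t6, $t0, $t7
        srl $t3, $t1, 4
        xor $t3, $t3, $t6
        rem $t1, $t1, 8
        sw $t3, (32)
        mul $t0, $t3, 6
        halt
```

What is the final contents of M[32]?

1

after li $t3, 28: $t3=28
after li $t6, -6: $t6=-6
after li $t0, 18: $t0=18
after li $t1, 17: $t1=17
after li $t7, 19: $t7=19
after and $t7, $t0, 31: $t7=18&31=18
after add $t6, $t1, $t1: $t6=17+17=34
after xor $t6, $t0, $t7: $t6=18^18=0
after srl $t3, $t1, 4: $t3=17>>4=1
after xor $t3, $t3, $t6: $t3=1^0=1
after rem $t1, $t1, 8: $t1=17%8=1
sw $t3, (32) → M[32]=1
after mul $t0, $t3, 6: $t0=1*6=6
halt.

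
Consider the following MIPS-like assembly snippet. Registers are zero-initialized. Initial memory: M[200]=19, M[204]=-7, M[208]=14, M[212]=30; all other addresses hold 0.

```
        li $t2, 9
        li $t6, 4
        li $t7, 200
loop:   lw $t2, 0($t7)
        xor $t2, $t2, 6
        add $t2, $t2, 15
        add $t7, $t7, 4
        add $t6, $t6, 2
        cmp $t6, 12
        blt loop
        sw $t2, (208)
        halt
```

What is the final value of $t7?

after li $t2, 9: $t2=9
after li $t6, 4: $t6=4
after li $t7, 200: $t7=200
after lw $t2, 0($t7): $t2=M[200]=19
after xor $t2, $t2, 6: $t2=19^6=21
after add $t2, $t2, 15: $t2=21+15=36
after add $t7, $t7, 4: $t7=200+4=204
after add $t6, $t6, 2: $t6=4+2=6
cmp $t6, 12  (cmp 6,12)
blt loop: taken
after lw $t2, 0($t7): $t2=M[204]=-7
after xor $t2, $t2, 6: $t2=(-7)^6=-1
after add $t2, $t2, 15: $t2=(-1)+15=14
after add $t7, $t7, 4: $t7=204+4=208
after add $t6, $t6, 2: $t6=6+2=8
cmp $t6, 12  (cmp 8,12)
blt loop: taken
after lw $t2, 0($t7): $t2=M[208]=14
after xor $t2, $t2, 6: $t2=14^6=8
after add $t2, $t2, 15: $t2=8+15=23
after add $t7, $t7, 4: $t7=208+4=212
after add $t6, $t6, 2: $t6=8+2=10
cmp $t6, 12  (cmp 10,12)
blt loop: taken
after lw $t2, 0($t7): $t2=M[212]=30
after xor $t2, $t2, 6: $t2=30^6=24
after add $t2, $t2, 15: $t2=24+15=39
after add $t7, $t7, 4: $t7=212+4=216
after add $t6, $t6, 2: $t6=10+2=12
cmp $t6, 12  (cmp 12,12)
blt loop: not taken
sw $t2, (208) → M[208]=39
halt.

216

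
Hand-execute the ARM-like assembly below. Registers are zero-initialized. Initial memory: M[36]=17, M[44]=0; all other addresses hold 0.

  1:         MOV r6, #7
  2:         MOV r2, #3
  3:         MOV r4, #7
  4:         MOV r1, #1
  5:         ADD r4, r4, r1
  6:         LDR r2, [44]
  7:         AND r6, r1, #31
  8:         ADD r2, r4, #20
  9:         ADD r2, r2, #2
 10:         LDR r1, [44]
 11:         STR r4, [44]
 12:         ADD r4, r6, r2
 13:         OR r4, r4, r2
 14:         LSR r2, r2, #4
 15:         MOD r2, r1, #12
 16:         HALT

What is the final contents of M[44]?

MOV r6, #7 → r6=7
MOV r2, #3 → r2=3
MOV r4, #7 → r4=7
MOV r1, #1 → r1=1
ADD r4, r4, r1 → r4=7+1=8
LDR r2, [44] → r2=M[44]=0
AND r6, r1, #31 → r6=1&31=1
ADD r2, r4, #20 → r2=8+20=28
ADD r2, r2, #2 → r2=28+2=30
LDR r1, [44] → r1=M[44]=0
STR r4, [44] → M[44]=8
ADD r4, r6, r2 → r4=1+30=31
OR r4, r4, r2 → r4=31|30=31
LSR r2, r2, #4 → r2=30>>4=1
MOD r2, r1, #12 → r2=0%12=0
halt.

8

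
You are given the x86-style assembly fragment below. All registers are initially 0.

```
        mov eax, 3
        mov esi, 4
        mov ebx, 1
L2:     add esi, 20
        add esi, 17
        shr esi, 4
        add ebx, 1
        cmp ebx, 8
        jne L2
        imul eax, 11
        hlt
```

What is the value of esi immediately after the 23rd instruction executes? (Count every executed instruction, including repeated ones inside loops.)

after mov eax, 3: eax=3
after mov esi, 4: esi=4
after mov ebx, 1: ebx=1
after add esi, 20: esi=4+20=24
after add esi, 17: esi=24+17=41
after shr esi, 4: esi=41>>4=2
after add ebx, 1: ebx=1+1=2
cmp ebx, 8  (cmp 2,8)
jne L2: taken
after add esi, 20: esi=2+20=22
after add esi, 17: esi=22+17=39
after shr esi, 4: esi=39>>4=2
after add ebx, 1: ebx=2+1=3
cmp ebx, 8  (cmp 3,8)
jne L2: taken
after add esi, 20: esi=2+20=22
after add esi, 17: esi=22+17=39
after shr esi, 4: esi=39>>4=2
after add ebx, 1: ebx=3+1=4
cmp ebx, 8  (cmp 4,8)
jne L2: taken
after add esi, 20: esi=2+20=22
after add esi, 17: esi=22+17=39
After step 23: esi = 39.

39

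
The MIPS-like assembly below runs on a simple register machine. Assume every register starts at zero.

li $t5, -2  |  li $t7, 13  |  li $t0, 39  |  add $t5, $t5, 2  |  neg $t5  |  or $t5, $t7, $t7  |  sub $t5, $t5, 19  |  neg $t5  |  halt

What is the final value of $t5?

6

li $t5, -2 → $t5=-2
li $t7, 13 → $t7=13
li $t0, 39 → $t0=39
add $t5, $t5, 2 → $t5=(-2)+2=0
neg $t5 → $t5=-(0)=0
or $t5, $t7, $t7 → $t5=13|13=13
sub $t5, $t5, 19 → $t5=13-19=-6
neg $t5 → $t5=-(-6)=6
halt.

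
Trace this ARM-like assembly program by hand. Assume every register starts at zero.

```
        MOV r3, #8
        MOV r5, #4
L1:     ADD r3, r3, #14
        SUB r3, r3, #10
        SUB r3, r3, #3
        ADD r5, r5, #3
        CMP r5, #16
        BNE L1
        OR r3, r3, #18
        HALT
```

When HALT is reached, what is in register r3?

after MOV r3, #8: r3=8
after MOV r5, #4: r5=4
after ADD r3, r3, #14: r3=8+14=22
after SUB r3, r3, #10: r3=22-10=12
after SUB r3, r3, #3: r3=12-3=9
after ADD r5, r5, #3: r5=4+3=7
CMP r5, #16  (cmp 7,16)
BNE L1: taken
after ADD r3, r3, #14: r3=9+14=23
after SUB r3, r3, #10: r3=23-10=13
after SUB r3, r3, #3: r3=13-3=10
after ADD r5, r5, #3: r5=7+3=10
CMP r5, #16  (cmp 10,16)
BNE L1: taken
after ADD r3, r3, #14: r3=10+14=24
after SUB r3, r3, #10: r3=24-10=14
after SUB r3, r3, #3: r3=14-3=11
after ADD r5, r5, #3: r5=10+3=13
CMP r5, #16  (cmp 13,16)
BNE L1: taken
after ADD r3, r3, #14: r3=11+14=25
after SUB r3, r3, #10: r3=25-10=15
after SUB r3, r3, #3: r3=15-3=12
after ADD r5, r5, #3: r5=13+3=16
CMP r5, #16  (cmp 16,16)
BNE L1: not taken
after OR r3, r3, #18: r3=12|18=30
halt.

30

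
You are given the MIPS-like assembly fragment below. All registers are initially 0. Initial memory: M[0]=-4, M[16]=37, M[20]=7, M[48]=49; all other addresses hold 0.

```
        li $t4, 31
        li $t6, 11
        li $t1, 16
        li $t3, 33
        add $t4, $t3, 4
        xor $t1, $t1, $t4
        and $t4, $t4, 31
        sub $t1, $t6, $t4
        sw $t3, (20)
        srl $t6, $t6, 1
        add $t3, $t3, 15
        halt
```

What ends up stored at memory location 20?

33

after li $t4, 31: $t4=31
after li $t6, 11: $t6=11
after li $t1, 16: $t1=16
after li $t3, 33: $t3=33
after add $t4, $t3, 4: $t4=33+4=37
after xor $t1, $t1, $t4: $t1=16^37=53
after and $t4, $t4, 31: $t4=37&31=5
after sub $t1, $t6, $t4: $t1=11-5=6
sw $t3, (20) → M[20]=33
after srl $t6, $t6, 1: $t6=11>>1=5
after add $t3, $t3, 15: $t3=33+15=48
halt.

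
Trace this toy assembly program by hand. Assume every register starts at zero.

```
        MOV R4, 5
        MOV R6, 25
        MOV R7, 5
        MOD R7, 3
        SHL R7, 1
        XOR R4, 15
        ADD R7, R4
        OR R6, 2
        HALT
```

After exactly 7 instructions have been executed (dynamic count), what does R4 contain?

10

R4=5
R6=25
R7=5
R7=5%3=2
R7=2<<1=4
R4=5^15=10
R7=4+10=14
After step 7: R4 = 10.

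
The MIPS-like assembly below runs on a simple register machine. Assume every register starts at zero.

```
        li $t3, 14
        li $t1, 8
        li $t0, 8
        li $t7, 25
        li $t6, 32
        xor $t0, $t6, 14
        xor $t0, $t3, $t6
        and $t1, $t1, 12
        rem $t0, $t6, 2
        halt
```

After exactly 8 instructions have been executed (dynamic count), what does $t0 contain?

46

li $t3, 14 → $t3=14
li $t1, 8 → $t1=8
li $t0, 8 → $t0=8
li $t7, 25 → $t7=25
li $t6, 32 → $t6=32
xor $t0, $t6, 14 → $t0=32^14=46
xor $t0, $t3, $t6 → $t0=14^32=46
and $t1, $t1, 12 → $t1=8&12=8
After step 8: $t0 = 46.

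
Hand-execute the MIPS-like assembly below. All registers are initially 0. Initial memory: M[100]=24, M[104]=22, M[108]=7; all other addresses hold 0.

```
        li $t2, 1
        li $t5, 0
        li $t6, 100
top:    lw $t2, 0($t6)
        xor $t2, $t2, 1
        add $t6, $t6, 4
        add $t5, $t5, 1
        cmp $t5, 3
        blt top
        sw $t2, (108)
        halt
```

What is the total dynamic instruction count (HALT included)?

23

after li $t2, 1: $t2=1
after li $t5, 0: $t5=0
after li $t6, 100: $t6=100
after lw $t2, 0($t6): $t2=M[100]=24
after xor $t2, $t2, 1: $t2=24^1=25
after add $t6, $t6, 4: $t6=100+4=104
after add $t5, $t5, 1: $t5=0+1=1
cmp $t5, 3  (cmp 1,3)
blt top: taken
after lw $t2, 0($t6): $t2=M[104]=22
after xor $t2, $t2, 1: $t2=22^1=23
after add $t6, $t6, 4: $t6=104+4=108
after add $t5, $t5, 1: $t5=1+1=2
cmp $t5, 3  (cmp 2,3)
blt top: taken
after lw $t2, 0($t6): $t2=M[108]=7
after xor $t2, $t2, 1: $t2=7^1=6
after add $t6, $t6, 4: $t6=108+4=112
after add $t5, $t5, 1: $t5=2+1=3
cmp $t5, 3  (cmp 3,3)
blt top: not taken
sw $t2, (108) → M[108]=6
halt.
Total executed instructions: 23.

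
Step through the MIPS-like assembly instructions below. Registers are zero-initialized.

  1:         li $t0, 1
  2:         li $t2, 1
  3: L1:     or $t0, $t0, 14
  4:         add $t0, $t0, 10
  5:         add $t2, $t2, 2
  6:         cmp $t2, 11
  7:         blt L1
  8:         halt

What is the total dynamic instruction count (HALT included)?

28

$t0=1
$t2=1
$t0=1|14=15
$t0=15+10=25
$t2=1+2=3
cmp $t2, 11  (cmp 3,11)
blt L1: taken
$t0=25|14=31
$t0=31+10=41
$t2=3+2=5
cmp $t2, 11  (cmp 5,11)
blt L1: taken
$t0=41|14=47
$t0=47+10=57
$t2=5+2=7
cmp $t2, 11  (cmp 7,11)
blt L1: taken
$t0=57|14=63
$t0=63+10=73
$t2=7+2=9
cmp $t2, 11  (cmp 9,11)
blt L1: taken
$t0=73|14=79
$t0=79+10=89
$t2=9+2=11
cmp $t2, 11  (cmp 11,11)
blt L1: not taken
halt.
Total executed instructions: 28.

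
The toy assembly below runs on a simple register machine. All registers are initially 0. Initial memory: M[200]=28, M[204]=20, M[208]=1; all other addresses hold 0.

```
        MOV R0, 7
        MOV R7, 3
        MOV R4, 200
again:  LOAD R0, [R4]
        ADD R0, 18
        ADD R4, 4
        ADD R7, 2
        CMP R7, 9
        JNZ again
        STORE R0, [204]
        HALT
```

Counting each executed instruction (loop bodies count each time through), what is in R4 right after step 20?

212

after MOV R0, 7: R0=7
after MOV R7, 3: R7=3
after MOV R4, 200: R4=200
after LOAD R0, [R4]: R0=M[200]=28
after ADD R0, 18: R0=28+18=46
after ADD R4, 4: R4=200+4=204
after ADD R7, 2: R7=3+2=5
CMP R7, 9  (cmp 5,9)
JNZ again: taken
after LOAD R0, [R4]: R0=M[204]=20
after ADD R0, 18: R0=20+18=38
after ADD R4, 4: R4=204+4=208
after ADD R7, 2: R7=5+2=7
CMP R7, 9  (cmp 7,9)
JNZ again: taken
after LOAD R0, [R4]: R0=M[208]=1
after ADD R0, 18: R0=1+18=19
after ADD R4, 4: R4=208+4=212
after ADD R7, 2: R7=7+2=9
CMP R7, 9  (cmp 9,9)
After step 20: R4 = 212.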